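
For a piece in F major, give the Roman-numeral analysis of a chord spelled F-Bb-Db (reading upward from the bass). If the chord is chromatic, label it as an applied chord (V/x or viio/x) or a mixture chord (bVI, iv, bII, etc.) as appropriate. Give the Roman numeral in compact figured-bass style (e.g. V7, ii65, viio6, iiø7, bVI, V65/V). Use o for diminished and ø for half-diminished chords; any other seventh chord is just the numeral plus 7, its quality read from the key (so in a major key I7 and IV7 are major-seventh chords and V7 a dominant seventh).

The pitches Bb-Db-F form a minor triad rooted on Bb.
Bb is the fourth degree of F major. This is the minor subdominant, borrowed from the parallel minor.
With F in the bass the chord is in second inversion, so the figured bass is 64.

iv64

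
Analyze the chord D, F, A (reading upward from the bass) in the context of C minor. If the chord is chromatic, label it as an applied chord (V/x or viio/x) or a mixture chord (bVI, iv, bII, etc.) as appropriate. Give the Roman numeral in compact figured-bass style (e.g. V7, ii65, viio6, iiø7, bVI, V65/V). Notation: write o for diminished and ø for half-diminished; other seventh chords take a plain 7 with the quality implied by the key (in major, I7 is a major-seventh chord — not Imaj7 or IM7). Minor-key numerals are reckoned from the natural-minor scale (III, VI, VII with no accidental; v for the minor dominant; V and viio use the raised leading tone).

ii

Stacked in thirds the chord is D-F-A: a minor triad on D.
D is the second degree of C minor. This is the minor supertonic, borrowed from the parallel major (the Dorian ii).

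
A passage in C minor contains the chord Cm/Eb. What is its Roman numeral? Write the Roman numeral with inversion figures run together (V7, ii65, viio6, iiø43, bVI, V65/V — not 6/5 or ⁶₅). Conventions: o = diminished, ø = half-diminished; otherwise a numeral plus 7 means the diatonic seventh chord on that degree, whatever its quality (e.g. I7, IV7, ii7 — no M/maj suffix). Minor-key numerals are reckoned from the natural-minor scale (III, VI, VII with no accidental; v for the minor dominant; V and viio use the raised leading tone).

Stacked in thirds the chord is C-Eb-G: a minor triad on C.
In C minor, C is the tonic; the diatonic minor triad there is i.
With Eb in the bass the chord is in first inversion, so the figured bass is 6.

i6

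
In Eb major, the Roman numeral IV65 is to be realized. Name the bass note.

C

IV in Eb major has root Ab; the chord is Ab-C-Eb-G.
The figure 65 means first inversion — the third is in the bass.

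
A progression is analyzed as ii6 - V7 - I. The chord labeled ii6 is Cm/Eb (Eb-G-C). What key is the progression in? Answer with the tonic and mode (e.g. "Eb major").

Bb major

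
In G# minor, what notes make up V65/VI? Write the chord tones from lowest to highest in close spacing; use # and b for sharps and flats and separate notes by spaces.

V65/VI is a secondary dominant — the dominant seventh of VI. VI in G# minor is E, so the applied chord's root is B, a perfect fifth above.
Building a dominant seventh chord on B gives B-D#-F#-A.
With the 65 figure the chord is in first inversion; from the bass D# upward in close position it reads D#-F#-A-B.

D# F# A B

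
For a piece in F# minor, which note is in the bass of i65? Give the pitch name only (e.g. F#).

A

i in F# minor has root F#; the chord is F#-A-C#-E.
The figure 65 means first inversion — the third is in the bass.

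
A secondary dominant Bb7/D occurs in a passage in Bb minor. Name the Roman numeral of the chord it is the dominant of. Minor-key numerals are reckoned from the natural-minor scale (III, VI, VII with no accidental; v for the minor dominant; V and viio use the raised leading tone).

iv

The chord is a dominant seventh chord on Bb.
A dominant resolves down a perfect fifth: Bb → Eb. In Bb minor, Eb is scale degree 4, i.e. iv.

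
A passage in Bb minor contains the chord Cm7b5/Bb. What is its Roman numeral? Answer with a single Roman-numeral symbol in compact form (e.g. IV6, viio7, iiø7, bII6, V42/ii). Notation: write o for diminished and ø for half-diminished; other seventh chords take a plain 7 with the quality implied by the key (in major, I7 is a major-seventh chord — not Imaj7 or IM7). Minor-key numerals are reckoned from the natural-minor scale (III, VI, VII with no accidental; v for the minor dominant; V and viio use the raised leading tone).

The pitches C-Eb-Gb-Bb form a half-diminished seventh chord rooted on C.
In Bb minor, C is the supertonic; the diatonic half-diminished seventh chord there is iiø7.
With Bb in the bass the chord is in third inversion, so the figured bass is 42.

iiø42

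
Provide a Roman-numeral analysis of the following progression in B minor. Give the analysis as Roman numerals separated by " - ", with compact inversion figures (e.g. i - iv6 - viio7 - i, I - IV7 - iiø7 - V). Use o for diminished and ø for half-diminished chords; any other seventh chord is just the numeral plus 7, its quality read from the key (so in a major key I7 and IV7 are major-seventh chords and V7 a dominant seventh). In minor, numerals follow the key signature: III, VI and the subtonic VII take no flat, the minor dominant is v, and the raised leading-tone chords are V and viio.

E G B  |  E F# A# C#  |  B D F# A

E-G-B has root E, degree 4 in B minor, so iv.
E-F#-A#-C#: dominant seventh chord on F# = scale degree 5 → V42.
B-D-F#-A has root B, degree 1 in B minor, so i7.

iv - V42 - i7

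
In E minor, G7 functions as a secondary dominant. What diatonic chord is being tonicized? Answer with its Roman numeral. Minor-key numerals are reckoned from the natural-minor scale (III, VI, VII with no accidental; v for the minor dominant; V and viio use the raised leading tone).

The chord is a dominant seventh chord on G.
A dominant resolves down a perfect fifth: G → C. In E minor, C is scale degree 6, i.e. VI.

VI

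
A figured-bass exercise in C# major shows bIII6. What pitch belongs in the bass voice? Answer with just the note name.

G#

bIII in C# major has root E; the chord is E-G#-B.
The figure 6 means first inversion — the third is in the bass.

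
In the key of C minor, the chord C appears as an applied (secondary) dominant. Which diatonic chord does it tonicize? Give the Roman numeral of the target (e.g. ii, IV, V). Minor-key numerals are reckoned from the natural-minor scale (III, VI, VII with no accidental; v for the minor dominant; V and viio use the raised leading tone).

The chord is a major triad on C.
A dominant resolves down a perfect fifth: C → F. In C minor, F is scale degree 4, i.e. iv.

iv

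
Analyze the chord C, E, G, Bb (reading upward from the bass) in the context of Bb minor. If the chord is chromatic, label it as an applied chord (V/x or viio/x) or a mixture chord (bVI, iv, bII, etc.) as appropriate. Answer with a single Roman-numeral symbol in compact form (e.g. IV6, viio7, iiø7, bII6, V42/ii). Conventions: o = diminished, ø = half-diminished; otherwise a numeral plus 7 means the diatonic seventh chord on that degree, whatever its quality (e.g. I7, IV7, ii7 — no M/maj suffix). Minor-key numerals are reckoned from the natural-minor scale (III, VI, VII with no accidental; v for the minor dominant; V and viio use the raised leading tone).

V7/V

Stacked in thirds the chord is C-E-G-Bb: a dominant seventh chord on C.
C is not a diatonic chord root with this quality in Bb minor, but it lies a perfect fifth above F (V), so the chord functions as an applied dominant of V.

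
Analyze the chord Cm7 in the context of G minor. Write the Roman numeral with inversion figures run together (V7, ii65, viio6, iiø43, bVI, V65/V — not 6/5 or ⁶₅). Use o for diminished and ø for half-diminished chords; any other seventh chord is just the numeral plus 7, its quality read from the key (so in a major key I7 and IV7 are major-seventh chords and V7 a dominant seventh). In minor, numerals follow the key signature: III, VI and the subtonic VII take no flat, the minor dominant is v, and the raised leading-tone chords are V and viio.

iv7

Stacked in thirds the chord is C-Eb-G-Bb: a minor seventh chord on C.
C is scale degree 4 in G minor, and a minor seventh chord on that degree is written iv7.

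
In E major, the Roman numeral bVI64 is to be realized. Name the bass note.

G

bVI in E major has root C; the chord is C-E-G.
The figure 64 means second inversion — the fifth is in the bass.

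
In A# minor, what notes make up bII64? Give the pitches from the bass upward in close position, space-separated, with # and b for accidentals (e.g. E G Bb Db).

bII64 is the Neapolitan chord — a major triad on the lowered second degree. In A# minor that root is B.
So the chord is B-D#-F#.
With the 64 figure the chord is in second inversion; from the bass F# upward in close position it reads F#-B-D#.

F# B D#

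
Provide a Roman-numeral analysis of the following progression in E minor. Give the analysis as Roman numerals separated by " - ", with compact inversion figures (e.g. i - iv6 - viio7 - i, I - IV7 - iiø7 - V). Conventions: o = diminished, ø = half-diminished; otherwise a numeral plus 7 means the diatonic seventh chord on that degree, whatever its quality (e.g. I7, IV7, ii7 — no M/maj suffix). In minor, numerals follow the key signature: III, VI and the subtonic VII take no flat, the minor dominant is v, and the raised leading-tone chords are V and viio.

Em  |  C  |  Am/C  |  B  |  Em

i - VI - iv6 - V - i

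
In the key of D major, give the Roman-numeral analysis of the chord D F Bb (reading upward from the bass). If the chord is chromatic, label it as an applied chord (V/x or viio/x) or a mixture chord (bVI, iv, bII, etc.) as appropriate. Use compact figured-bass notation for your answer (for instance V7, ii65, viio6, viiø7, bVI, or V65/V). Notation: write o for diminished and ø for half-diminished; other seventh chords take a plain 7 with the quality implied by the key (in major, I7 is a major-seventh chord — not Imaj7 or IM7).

bVI6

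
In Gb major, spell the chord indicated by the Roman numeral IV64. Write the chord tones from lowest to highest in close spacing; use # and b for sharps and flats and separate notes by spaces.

The numeral's case and figure indicate a major triad. In Gb major its root, the subdominant, is Cb.
Stacking thirds from Cb gives Cb-Eb-Gb.
The figured bass 64 indicates second inversion, placing the fifth (Gb) in the bass: Gb-Cb-Eb.

Gb Cb Eb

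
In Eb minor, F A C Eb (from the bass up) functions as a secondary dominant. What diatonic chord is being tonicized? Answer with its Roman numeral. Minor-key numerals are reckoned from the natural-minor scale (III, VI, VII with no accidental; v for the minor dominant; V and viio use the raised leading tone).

V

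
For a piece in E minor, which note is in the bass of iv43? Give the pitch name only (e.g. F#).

iv in E minor has root A; the chord is A-C-E-G.
The figure 43 means second inversion — the fifth is in the bass.

E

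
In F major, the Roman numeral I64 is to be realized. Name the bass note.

I in F major has root F; the chord is F-A-C.
The figure 64 means second inversion — the fifth is in the bass.

C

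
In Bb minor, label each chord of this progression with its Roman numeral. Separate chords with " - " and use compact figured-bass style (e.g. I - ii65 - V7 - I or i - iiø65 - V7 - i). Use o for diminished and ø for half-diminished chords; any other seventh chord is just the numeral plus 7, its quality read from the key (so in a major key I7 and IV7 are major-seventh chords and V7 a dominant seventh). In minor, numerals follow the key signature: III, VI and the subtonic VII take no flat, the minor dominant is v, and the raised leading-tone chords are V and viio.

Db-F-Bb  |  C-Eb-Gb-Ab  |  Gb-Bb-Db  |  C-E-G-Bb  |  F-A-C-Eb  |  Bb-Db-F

Db-F-Bb: root Bb is the tonic; minor triad there is i6.
C-Eb-Gb-Ab: dominant seventh chord on Ab = scale degree 7 → VII65.
Gb-Bb-Db: root Gb is the submediant; major triad there is VI.
C-E-G-Bb is the secondary dominant of V (dominant seventh chord on C): V7/V.
F-A-C-Eb: dominant seventh chord on F = scale degree 5 → V7.
Bb-Db-F: root Bb is the tonic; minor triad there is i.

i6 - VII65 - VI - V7/V - V7 - i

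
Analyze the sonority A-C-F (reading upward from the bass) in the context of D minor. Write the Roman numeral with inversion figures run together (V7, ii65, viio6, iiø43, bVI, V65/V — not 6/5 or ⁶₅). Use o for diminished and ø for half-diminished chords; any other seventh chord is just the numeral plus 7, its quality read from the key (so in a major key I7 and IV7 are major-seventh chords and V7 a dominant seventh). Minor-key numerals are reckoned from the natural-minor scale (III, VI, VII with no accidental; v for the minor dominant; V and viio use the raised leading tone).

III6

Stacked in thirds the chord is F-A-C: a major triad on F.
In D minor, F is the mediant; the diatonic major triad there is III.
With A in the bass the chord is in first inversion, so the figured bass is 6.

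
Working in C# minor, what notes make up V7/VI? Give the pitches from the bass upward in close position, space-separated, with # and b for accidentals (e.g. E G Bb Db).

E G# B D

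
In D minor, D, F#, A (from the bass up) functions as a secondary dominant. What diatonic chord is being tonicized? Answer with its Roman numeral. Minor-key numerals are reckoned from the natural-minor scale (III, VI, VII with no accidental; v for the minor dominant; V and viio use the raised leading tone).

The chord is a major triad on D.
A dominant resolves down a perfect fifth: D → G. In D minor, G is scale degree 4, i.e. iv.

iv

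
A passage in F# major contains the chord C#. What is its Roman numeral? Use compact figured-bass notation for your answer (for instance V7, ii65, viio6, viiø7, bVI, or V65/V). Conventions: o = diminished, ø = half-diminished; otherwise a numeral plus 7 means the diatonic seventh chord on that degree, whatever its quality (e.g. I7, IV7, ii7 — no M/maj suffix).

V

Stacked in thirds the chord is C#-E#-G#: a major triad on C#.
In F# major, C# is the dominant; the diatonic major triad there is V.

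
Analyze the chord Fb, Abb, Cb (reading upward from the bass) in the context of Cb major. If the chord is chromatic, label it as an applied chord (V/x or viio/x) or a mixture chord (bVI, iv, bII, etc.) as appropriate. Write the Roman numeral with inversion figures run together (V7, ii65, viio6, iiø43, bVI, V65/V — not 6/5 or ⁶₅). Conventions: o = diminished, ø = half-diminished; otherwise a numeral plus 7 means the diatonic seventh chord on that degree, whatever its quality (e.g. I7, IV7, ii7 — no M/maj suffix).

iv

The pitches Fb-Abb-Cb form a minor triad rooted on Fb.
Fb is the fourth degree of Cb major. This is the minor subdominant, borrowed from the parallel minor.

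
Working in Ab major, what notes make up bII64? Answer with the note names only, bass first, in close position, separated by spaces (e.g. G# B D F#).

Fb Bbb Db

Scale degree 2 in Ab major is Bb; lowering it a half step gives Bbb. bII64 is the Neapolitan chord — a major triad on the lowered second degree.
So the chord is Bbb-Db-Fb, a major triad.
With the 64 figure the chord is in second inversion; from the bass Fb upward in close position it reads Fb-Bbb-Db.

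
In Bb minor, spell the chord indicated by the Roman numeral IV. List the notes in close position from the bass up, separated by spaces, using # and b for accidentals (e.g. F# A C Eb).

Eb G Bb

IV is the major subdominant, borrowed from the parallel major. In Bb minor that root is Eb.
So the chord is Eb-G-Bb.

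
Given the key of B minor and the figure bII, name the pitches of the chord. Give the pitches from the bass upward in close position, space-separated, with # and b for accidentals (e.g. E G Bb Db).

Scale degree 2 in B minor is C#; lowering it a half step gives C. bII is the Neapolitan chord — a major triad on the lowered second degree.
So the chord is C-E-G.

C E G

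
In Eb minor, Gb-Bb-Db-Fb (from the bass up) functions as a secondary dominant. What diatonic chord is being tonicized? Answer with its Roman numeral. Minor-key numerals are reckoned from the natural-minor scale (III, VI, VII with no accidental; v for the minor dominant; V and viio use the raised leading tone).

VI

The chord is a dominant seventh chord on Gb.
A dominant resolves down a perfect fifth: Gb → Cb. In Eb minor, Cb is scale degree 6, i.e. VI.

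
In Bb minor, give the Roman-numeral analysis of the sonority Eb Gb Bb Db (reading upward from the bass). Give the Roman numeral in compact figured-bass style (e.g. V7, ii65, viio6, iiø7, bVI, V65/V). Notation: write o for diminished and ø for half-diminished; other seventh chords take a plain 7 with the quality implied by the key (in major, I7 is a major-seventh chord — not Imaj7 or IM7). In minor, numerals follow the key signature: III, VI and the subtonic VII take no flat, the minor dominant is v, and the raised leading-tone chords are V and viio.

iv7

The pitches Eb-Gb-Bb-Db form a minor seventh chord rooted on Eb.
In Bb minor, Eb is the subdominant; the diatonic minor seventh chord there is iv7.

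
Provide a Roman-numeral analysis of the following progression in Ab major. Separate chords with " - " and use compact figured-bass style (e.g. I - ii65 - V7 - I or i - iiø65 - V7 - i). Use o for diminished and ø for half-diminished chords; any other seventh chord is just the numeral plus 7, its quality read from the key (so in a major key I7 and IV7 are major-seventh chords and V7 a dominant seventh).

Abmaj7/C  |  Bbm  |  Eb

I65 - ii - V

Abmaj7/C has root Ab, degree 1 in Ab major, so I65.
Bbm: minor triad on Bb = scale degree 2 → ii.
Eb: major triad on Eb = scale degree 5 → V.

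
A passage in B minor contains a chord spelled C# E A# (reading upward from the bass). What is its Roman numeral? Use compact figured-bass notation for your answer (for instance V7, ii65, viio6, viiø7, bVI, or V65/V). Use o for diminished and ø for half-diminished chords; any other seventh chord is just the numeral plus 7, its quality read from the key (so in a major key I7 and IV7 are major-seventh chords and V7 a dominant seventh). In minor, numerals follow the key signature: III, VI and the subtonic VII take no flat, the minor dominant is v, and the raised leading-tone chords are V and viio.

viio6

Stacked in thirds the chord is A#-C#-E: a diminished triad on A#.
In B minor, A# is the leading tone; the diatonic diminished triad there is viio.
With C# in the bass the chord is in first inversion, so the figured bass is 6.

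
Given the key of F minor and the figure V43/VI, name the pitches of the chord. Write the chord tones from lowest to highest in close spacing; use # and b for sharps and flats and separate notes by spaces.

Eb Gb Ab C

The slash means an applied dominant: we want the dominant of VI. In F minor, VI is Db major, and its dominant is built on Ab.
Building a dominant seventh chord on Ab gives Ab-C-Eb-Gb.
The figured bass 43 indicates second inversion, placing the fifth (Eb) in the bass: Eb-Gb-Ab-C.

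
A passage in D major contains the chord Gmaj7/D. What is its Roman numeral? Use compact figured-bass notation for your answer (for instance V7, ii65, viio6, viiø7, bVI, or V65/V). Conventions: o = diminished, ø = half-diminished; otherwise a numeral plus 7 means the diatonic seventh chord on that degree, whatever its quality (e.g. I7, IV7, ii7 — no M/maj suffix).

IV43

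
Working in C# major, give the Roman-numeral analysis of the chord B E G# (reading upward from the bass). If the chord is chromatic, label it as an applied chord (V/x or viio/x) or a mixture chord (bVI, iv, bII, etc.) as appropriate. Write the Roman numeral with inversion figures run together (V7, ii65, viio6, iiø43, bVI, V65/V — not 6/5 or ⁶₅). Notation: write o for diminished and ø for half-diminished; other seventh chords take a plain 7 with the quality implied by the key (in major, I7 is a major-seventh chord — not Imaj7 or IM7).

bIII64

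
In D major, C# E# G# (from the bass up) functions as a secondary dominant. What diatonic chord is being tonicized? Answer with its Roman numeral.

iii

The chord is a major triad on C#.
A dominant resolves down a perfect fifth: C# → F#. In D major, F# is scale degree 3, i.e. iii.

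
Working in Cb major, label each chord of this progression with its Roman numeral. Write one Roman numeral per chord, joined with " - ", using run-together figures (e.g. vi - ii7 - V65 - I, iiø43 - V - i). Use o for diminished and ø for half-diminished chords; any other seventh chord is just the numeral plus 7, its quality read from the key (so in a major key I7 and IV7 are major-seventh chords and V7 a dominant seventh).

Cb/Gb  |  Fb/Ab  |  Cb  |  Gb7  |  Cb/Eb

I64 - IV6 - I - V7 - I6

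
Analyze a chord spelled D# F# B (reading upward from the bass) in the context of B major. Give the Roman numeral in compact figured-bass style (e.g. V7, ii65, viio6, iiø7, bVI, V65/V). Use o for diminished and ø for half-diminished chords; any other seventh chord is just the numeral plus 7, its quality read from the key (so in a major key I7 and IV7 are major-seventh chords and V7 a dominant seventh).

I6

Stacked in thirds the chord is B-D#-F#: a major triad on B.
B is scale degree 1 in B major, and a major triad on that degree is written I.
With D# in the bass the chord is in first inversion, so the figured bass is 6.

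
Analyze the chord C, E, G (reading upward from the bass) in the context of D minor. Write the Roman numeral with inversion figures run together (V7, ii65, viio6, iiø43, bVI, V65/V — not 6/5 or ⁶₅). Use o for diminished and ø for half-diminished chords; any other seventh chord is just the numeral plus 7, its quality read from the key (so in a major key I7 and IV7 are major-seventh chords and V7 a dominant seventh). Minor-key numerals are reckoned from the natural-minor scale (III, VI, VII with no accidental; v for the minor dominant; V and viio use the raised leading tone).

The pitches C-E-G form a major triad rooted on C.
In D minor, C is the subtonic; the diatonic major triad there is VII.

VII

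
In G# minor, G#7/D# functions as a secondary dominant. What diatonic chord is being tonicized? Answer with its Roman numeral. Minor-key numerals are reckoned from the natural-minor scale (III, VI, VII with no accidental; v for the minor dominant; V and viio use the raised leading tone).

The chord is a dominant seventh chord on G#.
A dominant resolves down a perfect fifth: G# → C#. In G# minor, C# is scale degree 4, i.e. iv.

iv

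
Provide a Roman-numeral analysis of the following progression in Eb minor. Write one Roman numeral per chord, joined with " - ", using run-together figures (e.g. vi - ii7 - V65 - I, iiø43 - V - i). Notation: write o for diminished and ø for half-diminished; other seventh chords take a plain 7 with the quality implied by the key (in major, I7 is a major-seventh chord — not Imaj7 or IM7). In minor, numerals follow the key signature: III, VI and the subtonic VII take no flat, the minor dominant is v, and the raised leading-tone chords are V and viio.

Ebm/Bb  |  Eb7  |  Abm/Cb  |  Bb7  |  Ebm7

i64 - V7/iv - iv6 - V7 - i7

Ebm/Bb: root Eb is the tonic; minor triad there is i64.
Eb7 is the secondary dominant of iv (dominant seventh chord on Eb): V7/iv.
Abm/Cb: minor triad on Ab = scale degree 4 → iv6.
Bb7: dominant seventh chord on Bb = scale degree 5 → V7.
Ebm7: minor seventh chord on Eb = scale degree 1 → i7.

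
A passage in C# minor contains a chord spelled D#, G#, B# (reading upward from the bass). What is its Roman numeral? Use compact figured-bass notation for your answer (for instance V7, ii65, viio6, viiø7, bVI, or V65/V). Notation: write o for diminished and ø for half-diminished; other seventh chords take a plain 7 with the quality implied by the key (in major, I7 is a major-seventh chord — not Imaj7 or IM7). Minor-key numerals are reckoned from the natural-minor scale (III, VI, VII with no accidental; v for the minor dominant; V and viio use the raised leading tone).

V64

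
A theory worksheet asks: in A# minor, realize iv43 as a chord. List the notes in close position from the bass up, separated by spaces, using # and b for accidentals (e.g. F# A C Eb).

The numeral's case and figure indicate a minor seventh chord. In A# minor its root, the fourth degree, is D#.
Stacking thirds from D# gives D#-F#-A#-C#.
The figured bass 43 indicates second inversion, placing the fifth (A#) in the bass: A#-C#-D#-F#.

A# C# D# F#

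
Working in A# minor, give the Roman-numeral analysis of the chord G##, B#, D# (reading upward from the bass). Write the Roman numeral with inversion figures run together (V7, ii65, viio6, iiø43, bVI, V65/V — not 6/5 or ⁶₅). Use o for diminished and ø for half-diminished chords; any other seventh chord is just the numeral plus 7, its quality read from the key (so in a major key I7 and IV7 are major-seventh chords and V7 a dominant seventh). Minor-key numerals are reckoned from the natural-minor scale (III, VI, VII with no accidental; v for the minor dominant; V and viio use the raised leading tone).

viio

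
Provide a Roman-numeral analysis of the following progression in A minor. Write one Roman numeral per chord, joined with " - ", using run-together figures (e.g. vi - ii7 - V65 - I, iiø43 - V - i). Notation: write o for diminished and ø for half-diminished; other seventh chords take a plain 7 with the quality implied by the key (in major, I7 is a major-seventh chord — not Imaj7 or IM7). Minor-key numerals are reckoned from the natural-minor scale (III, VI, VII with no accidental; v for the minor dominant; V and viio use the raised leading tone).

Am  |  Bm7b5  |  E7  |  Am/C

Am: root A is the tonic; minor triad there is i.
Bm7b5 has root B, degree 2 in A minor, so iiø7.
E7 has root E, degree 5 in A minor, so V7.
Am/C: root A is the tonic; minor triad there is i6.

i - iiø7 - V7 - i6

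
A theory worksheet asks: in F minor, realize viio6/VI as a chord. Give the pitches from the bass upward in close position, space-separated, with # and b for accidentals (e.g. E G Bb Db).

The slash marks an applied leading-tone chord: viio of VI. In F minor, VI is Db, so the leading tone to it is C, a half step below.
Building a diminished triad on C gives C-Eb-Gb.
With the 6 figure the chord is in first inversion; from the bass Eb upward in close position it reads Eb-Gb-C.

Eb Gb C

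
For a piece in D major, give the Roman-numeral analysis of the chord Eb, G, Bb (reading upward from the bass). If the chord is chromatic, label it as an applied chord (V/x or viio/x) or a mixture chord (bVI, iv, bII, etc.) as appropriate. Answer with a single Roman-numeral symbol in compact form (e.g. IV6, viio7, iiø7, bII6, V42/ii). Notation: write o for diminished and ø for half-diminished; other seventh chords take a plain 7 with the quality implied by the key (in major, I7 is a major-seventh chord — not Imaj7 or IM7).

bII

Stacked in thirds the chord is Eb-G-Bb: a major triad on Eb.
Eb is the lowered second degree of D major (diatonic 2 would be E). This is the Neapolitan chord — a major triad on the lowered second degree.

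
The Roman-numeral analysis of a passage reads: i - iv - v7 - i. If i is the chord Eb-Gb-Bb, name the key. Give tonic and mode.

Eb minor

The anchor chord is a minor triad on Eb, labeled i.
If Eb is scale degree 1 and the mode makes that degree carry a minor triad, the tonic is Eb and the mode is minor.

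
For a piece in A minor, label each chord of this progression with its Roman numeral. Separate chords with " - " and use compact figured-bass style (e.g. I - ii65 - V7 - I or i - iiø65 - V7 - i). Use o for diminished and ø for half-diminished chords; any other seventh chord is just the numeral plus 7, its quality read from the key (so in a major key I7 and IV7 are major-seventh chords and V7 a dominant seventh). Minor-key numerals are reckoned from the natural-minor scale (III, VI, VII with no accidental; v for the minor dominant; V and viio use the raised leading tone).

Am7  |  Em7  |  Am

Am7 has root A, degree 1 in A minor, so i7.
Em7: root E is the dominant; minor seventh chord there is v7.
Am: root A is the tonic; minor triad there is i.

i7 - v7 - i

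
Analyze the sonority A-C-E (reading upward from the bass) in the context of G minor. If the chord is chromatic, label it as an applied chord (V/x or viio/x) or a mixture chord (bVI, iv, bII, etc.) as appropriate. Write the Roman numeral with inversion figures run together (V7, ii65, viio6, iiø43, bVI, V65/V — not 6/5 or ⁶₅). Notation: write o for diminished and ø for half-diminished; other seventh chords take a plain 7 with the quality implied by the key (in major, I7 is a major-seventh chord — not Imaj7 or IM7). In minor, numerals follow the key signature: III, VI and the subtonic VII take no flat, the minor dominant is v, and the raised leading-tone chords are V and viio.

ii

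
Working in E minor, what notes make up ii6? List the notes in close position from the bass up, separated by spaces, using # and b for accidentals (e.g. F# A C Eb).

A C# F#

ii6 is the minor supertonic, borrowed from the parallel major (the Dorian ii). In E minor that root is F#.
So the chord is F#-A-C#, a minor triad.
The figured bass 6 indicates first inversion, placing the third (A) in the bass: A-C#-F#.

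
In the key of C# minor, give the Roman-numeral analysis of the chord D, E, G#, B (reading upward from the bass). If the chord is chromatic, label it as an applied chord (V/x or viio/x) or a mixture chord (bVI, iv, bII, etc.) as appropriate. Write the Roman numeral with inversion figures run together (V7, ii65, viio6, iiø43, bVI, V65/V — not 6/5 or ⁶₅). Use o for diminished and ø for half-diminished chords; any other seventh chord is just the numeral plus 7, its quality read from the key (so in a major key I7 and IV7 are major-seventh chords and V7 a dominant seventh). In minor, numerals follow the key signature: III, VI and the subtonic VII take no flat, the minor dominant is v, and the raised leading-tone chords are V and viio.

Stacked in thirds the chord is E-G#-B-D: a dominant seventh chord on E.
E is not a diatonic chord root with this quality in C# minor, but it lies a perfect fifth above A (VI), so the chord functions as an applied dominant of VI.
With D in the bass the chord is in third inversion, so the figured bass is 42.

V42/VI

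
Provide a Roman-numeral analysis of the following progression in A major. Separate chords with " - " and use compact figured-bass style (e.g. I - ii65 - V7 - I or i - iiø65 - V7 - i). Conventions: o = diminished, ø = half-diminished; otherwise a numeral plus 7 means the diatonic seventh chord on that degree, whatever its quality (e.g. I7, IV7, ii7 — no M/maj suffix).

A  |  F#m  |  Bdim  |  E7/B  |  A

A: root A is the tonic; major triad there is I.
F#m: minor triad on F# = scale degree 6 → vi.
Bdim: B with this quality isn't in the key; it's iio, borrowed from the parallel minor.
E7/B: root E is the dominant; dominant seventh chord there is V43.
A: root A is the tonic; major triad there is I.

I - vi - iio - V43 - I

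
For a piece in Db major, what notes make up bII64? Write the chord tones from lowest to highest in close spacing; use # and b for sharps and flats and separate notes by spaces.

bII64 is the Neapolitan chord — a major triad on the lowered second degree. In Db major that root is Ebb.
So the chord is Ebb-Gb-Bbb.
The figured bass 64 indicates second inversion, placing the fifth (Bbb) in the bass: Bbb-Ebb-Gb.

Bbb Ebb Gb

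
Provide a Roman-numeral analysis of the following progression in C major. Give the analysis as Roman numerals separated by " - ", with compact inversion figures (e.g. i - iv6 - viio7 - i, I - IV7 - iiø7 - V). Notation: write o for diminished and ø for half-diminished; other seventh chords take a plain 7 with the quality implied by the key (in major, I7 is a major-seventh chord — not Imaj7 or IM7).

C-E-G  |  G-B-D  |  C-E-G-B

I - V - I7

C-E-G has root C, degree 1 in C major, so I.
G-B-D has root G, degree 5 in C major, so V.
C-E-G-B: major seventh chord on C = scale degree 1 → I7.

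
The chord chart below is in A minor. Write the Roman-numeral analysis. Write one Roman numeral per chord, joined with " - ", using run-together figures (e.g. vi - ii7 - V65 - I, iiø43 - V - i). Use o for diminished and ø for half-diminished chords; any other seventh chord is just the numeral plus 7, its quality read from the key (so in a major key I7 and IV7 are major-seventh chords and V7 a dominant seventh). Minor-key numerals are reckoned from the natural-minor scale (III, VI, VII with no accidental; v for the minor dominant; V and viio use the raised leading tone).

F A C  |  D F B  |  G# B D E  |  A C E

F-A-C has root F, degree 6 in A minor, so VI.
D-F-B: diminished triad on B = scale degree 2 → iio6.
G#-B-D-E: dominant seventh chord on E = scale degree 5 → V65.
A-C-E: minor triad on A = scale degree 1 → i.

VI - iio6 - V65 - i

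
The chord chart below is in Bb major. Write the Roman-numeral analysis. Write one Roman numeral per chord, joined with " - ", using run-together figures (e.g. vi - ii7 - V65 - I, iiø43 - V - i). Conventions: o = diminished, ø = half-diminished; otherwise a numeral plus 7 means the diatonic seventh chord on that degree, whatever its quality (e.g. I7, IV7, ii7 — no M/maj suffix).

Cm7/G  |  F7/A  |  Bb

ii43 - V65 - I

Cm7/G has root C, degree 2 in Bb major, so ii43.
F7/A has root F, degree 5 in Bb major, so V65.
Bb has root Bb, degree 1 in Bb major, so I.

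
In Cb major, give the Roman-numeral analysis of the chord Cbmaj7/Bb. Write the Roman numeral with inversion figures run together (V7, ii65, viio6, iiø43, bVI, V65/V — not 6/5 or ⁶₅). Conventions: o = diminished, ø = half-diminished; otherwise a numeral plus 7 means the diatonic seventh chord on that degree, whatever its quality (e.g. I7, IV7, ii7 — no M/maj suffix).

Stacked in thirds the chord is Cb-Eb-Gb-Bb: a major seventh chord on Cb.
Cb is scale degree 1 in Cb major, and a major seventh chord on that degree is written I7.
With Bb in the bass the chord is in third inversion, so the figured bass is 42.

I42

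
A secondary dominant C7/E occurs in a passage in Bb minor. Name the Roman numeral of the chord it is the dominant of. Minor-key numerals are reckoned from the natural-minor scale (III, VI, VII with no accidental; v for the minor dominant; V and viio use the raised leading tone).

V

The chord is a dominant seventh chord on C.
A dominant resolves down a perfect fifth: C → F. In Bb minor, F is scale degree 5, i.e. V.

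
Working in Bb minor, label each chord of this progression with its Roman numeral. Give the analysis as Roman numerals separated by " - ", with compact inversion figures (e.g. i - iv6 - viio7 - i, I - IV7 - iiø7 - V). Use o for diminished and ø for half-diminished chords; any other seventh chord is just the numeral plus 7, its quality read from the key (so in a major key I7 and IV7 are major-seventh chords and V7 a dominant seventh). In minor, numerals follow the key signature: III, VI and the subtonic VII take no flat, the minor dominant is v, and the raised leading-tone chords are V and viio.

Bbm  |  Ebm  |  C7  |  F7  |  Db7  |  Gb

i - iv - V7/V - V7 - V7/VI - VI

Bbm: minor triad on Bb = scale degree 1 → i.
Ebm has root Eb, degree 4 in Bb minor, so iv.
C7: chromatic; C is V of V, so V7/V.
F7: dominant seventh chord on F = scale degree 5 → V7.
Db7 is the secondary dominant of VI (dominant seventh chord on Db): V7/VI.
Gb has root Gb, degree 6 in Bb minor, so VI.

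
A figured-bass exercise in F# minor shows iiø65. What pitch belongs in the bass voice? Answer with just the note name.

iiø in F# minor has root G#; the chord is G#-B-D-F#.
The figure 65 means first inversion — the third is in the bass.

B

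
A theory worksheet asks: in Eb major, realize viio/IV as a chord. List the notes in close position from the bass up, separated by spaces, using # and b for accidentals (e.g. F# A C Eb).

The slash marks an applied leading-tone chord: viio of IV. In Eb major, IV is Ab, so the leading tone to it is G, a half step below.
Building a diminished triad on G gives G-Bb-Db.

G Bb Db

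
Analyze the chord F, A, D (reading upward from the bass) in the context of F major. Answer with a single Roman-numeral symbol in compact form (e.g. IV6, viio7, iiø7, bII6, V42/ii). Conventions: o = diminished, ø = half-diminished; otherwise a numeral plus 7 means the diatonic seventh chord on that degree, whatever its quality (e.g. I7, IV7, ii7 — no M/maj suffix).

vi6

Stacked in thirds the chord is D-F-A: a minor triad on D.
D is scale degree 6 in F major, and a minor triad on that degree is written vi.
With F in the bass the chord is in first inversion, so the figured bass is 6.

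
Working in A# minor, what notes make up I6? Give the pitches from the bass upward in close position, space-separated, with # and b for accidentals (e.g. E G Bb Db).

I6 is the major tonic (Picardy third), borrowed from the parallel major. In A# minor that root is A#.
So the chord is A#-C##-E#, a major triad.
The figured bass 6 indicates first inversion, placing the third (C##) in the bass: C##-E#-A#.

C## E# A#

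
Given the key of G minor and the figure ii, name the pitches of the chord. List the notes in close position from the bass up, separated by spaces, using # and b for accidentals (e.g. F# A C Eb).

ii is the minor supertonic, borrowed from the parallel major (the Dorian ii). In G minor that root is A.
So the chord is A-C-E, a minor triad.

A C E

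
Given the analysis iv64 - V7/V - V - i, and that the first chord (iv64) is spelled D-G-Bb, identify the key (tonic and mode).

D minor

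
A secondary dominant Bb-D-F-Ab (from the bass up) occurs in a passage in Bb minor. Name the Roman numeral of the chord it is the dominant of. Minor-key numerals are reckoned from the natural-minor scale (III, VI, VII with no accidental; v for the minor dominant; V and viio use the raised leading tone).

The chord is a dominant seventh chord on Bb.
A dominant resolves down a perfect fifth: Bb → Eb. In Bb minor, Eb is scale degree 4, i.e. iv.

iv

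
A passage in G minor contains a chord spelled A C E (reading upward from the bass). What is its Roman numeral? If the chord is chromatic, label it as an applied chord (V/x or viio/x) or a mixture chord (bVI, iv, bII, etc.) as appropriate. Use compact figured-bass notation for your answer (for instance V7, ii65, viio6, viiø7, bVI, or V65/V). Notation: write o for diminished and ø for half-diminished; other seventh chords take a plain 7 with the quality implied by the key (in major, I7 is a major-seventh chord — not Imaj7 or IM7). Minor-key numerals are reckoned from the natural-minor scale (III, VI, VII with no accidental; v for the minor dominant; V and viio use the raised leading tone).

Stacked in thirds the chord is A-C-E: a minor triad on A.
A is the second degree of G minor. This is the minor supertonic, borrowed from the parallel major (the Dorian ii).

ii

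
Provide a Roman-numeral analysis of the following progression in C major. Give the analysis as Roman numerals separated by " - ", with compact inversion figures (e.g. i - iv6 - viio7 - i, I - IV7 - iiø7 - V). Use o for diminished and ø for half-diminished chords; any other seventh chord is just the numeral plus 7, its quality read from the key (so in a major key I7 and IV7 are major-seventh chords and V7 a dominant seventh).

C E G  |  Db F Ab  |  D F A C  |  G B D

I - bII - ii7 - V

C-E-G: root C is the tonic; major triad there is I.
Db-F-Ab: major triad on Db — chromatic; Db is the lowered second degree, so this is the Neapolitan chord, bII.
D-F-A-C has root D, degree 2 in C major, so ii7.
G-B-D: root G is the dominant; major triad there is V.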